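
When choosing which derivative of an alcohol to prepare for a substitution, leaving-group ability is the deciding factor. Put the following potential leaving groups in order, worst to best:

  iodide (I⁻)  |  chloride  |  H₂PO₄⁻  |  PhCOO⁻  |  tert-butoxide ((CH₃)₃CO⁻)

tert-butoxide ((CH₃)₃CO⁻) < PhCOO⁻ < H₂PO₄⁻ < chloride < iodide (I⁻)

The more stable X⁻ (or X) is on its own — i.e. the weaker a base it is — the better a leaving group it makes.
iodide (I⁻): pKₐ(HI) ≈ -10
chloride: pKₐ(HCl) ≈ -7
H₂PO₄⁻: pKₐ(H₃PO₄) ≈ 2.1
PhCOO⁻: pKₐ(C₆H₅COOH) ≈ 4.2
tert-butoxide ((CH₃)₃CO⁻): pKₐ(t-BuOH) ≈ 18
Listed from poorest to best leaving group as asked.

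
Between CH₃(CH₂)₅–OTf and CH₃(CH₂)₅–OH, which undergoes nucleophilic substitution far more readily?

CH₃(CH₂)₅–OTf

From CH₃(CH₂)₅–OH the departing group would be OH⁻ (pKₐ(H₂O) ≈ 15.7). Strong base; essentially never leaves without prior activation.
From CH₃(CH₂)₅–OTf the leaving group is OTf⁻ (pKₐ(CF₃SO₃H (triflic acid)) ≈ -14). Charge spread over three oxygens and a CF₃ group; the premier leaving group in synthesis.
(In practice CH₃(CH₂)₅–OTf is made from CH₃(CH₂)₅–OH by treatment with Tf₂O / 2,6-lutidine, converting the hydroxyl into a triflate.)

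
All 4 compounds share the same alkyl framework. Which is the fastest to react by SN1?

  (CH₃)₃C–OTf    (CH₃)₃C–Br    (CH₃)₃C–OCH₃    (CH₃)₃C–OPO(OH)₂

(CH₃)₃C–OTf

The skeletons are identical, so relative rate is governed entirely by leaving-group ability.
The more stable X⁻ (or X) is on its own — i.e. the weaker a base it is — the better a leaving group it makes.
(CH₃)₃C–OTf loses OTf⁻: pKₐ(CF₃SO₃H (triflic acid)) ≈ -14
(CH₃)₃C–Br loses Br⁻: pKₐ(HBr) ≈ -9
(CH₃)₃C–OPO(OH)₂ loses H₂PO₄⁻: pKₐ(H₃PO₄) ≈ 2.1
(CH₃)₃C–OCH₃ loses CH₃O⁻: pKₐ(CH₃OH) ≈ 15.5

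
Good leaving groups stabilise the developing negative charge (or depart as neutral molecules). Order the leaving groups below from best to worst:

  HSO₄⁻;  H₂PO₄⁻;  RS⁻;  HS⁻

Rank by basicity of the departing species: weakest base leaves most easily.
HSO₄⁻: pKₐ(H₂SO₄) ≈ -3
H₂PO₄⁻: pKₐ(H₃PO₄) ≈ 2.1
HS⁻: pKₐ(H₂S) ≈ 7
RS⁻: pKₐ(RSH (a thiol)) ≈ 10.5

HSO₄⁻ > H₂PO₄⁻ > HS⁻ > RS⁻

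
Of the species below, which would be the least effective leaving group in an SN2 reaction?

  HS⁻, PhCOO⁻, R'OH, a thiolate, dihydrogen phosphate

a thiolate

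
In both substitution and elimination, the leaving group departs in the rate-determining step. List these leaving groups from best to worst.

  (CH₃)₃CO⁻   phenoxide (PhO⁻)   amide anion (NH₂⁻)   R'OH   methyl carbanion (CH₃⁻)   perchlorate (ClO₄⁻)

perchlorate (ClO₄⁻) > R'OH > phenoxide (PhO⁻) > (CH₃)₃CO⁻ > amide anion (NH₂⁻) > methyl carbanion (CH₃⁻)

Leaving-group ability tracks the stability of the departed species; conjugate-acid pKₐ is the usual yardstick (lower pKₐ → better LG).
perchlorate (ClO₄⁻): pKₐ(HClO₄) ≈ -10 — extremely weak base; rarely used for safety reasons
R'OH: pKₐ(R'OH₂⁺) ≈ -2.4
phenoxide (PhO⁻): pKₐ(C₆H₅OH (phenol)) ≈ 10
(CH₃)₃CO⁻: pKₐ(t-BuOH) ≈ 18
amide anion (NH₂⁻): pKₐ(NH₃) ≈ 38 — extremely strong base; never a leaving group
methyl carbanion (CH₃⁻): pKₐ(CH₄) ≈ 48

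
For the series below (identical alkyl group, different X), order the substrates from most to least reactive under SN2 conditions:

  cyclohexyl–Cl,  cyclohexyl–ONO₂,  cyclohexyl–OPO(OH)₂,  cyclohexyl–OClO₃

cyclohexyl–OClO₃ > cyclohexyl–Cl > cyclohexyl–ONO₂ > cyclohexyl–OPO(OH)₂

Identical carbon frameworks mean the comparison reduces to leaving-group quality.
Leaving-group ability tracks the stability of the departed species; conjugate-acid pKₐ is the usual yardstick (lower pKₐ → better LG).
cyclohexyl–OClO₃ loses ClO₄⁻: pKₐ(HClO₄) ≈ -10
cyclohexyl–Cl loses Cl⁻: pKₐ(HCl) ≈ -7
cyclohexyl–ONO₂ loses NO₃⁻: pKₐ(HNO₃) ≈ -1.3
cyclohexyl–OPO(OH)₂ loses H₂PO₄⁻: pKₐ(H₃PO₄) ≈ 2.1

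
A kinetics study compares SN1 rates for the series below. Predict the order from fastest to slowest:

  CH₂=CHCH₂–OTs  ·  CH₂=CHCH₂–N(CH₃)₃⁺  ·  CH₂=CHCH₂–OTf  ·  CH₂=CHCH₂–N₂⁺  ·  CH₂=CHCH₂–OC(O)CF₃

Identical carbon frameworks mean the comparison reduces to leaving-group quality.
The more stable X⁻ (or X) is on its own — i.e. the weaker a base it is — the better a leaving group it makes.
CH₂=CHCH₂–N₂⁺ loses N₂: no meaningful conjugate acid; N₂ departs as an exceptionally stable neutral molecule
CH₂=CHCH₂–OTf loses OTf⁻: pKₐ(CF₃SO₃H (triflic acid)) ≈ -14
CH₂=CHCH₂–OTs loses OTs⁻: pKₐ(p-CH₃C₆H₄SO₃H (TsOH)) ≈ -2.8
CH₂=CHCH₂–OC(O)CF₃ loses CF₃COO⁻: pKₐ(CF₃COOH) ≈ 0.2
CH₂=CHCH₂–N(CH₃)₃⁺ loses NR'₃: pKₐ(R'₃NH⁺) ≈ 10.7

CH₂=CHCH₂–N₂⁺ > CH₂=CHCH₂–OTf > CH₂=CHCH₂–OTs > CH₂=CHCH₂–OC(O)CF₃ > CH₂=CHCH₂–N(CH₃)₃⁺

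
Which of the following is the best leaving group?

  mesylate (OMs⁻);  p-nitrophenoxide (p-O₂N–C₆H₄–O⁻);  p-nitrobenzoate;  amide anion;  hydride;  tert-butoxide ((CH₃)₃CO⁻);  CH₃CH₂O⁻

mesylate (OMs⁻)

A good leaving group is a weak base: the lower the pKₐ of its conjugate acid, the more readily it departs.
mesylate (OMs⁻): pKₐ(CH₃SO₃H (MsOH)) ≈ -1.9
p-nitrobenzoate: pKₐ(p-nitrobenzoic acid) ≈ 3.4
p-nitrophenoxide (p-O₂N–C₆H₄–O⁻): pKₐ(p-nitrophenol) ≈ 7.2
CH₃CH₂O⁻: pKₐ(CH₃CH₂OH) ≈ 16
tert-butoxide ((CH₃)₃CO⁻): pKₐ(t-BuOH) ≈ 18
hydride: pKₐ(H₂) ≈ 36
amide anion: pKₐ(NH₃) ≈ 38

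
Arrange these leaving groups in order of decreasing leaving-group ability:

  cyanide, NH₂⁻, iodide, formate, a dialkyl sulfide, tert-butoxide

iodide > a dialkyl sulfide > formate > cyanide > tert-butoxide > NH₂⁻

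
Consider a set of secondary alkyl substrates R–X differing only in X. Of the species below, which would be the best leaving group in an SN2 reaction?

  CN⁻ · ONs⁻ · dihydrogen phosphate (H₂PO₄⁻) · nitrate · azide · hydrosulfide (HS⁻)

The more stable X⁻ (or X) is on its own — i.e. the weaker a base it is — the better a leaving group it makes.
ONs⁻: pKₐ(p-O₂NC₆H₄SO₃H) ≈ -3.5
nitrate: pKₐ(HNO₃) ≈ -1.3
dihydrogen phosphate (H₂PO₄⁻): pKₐ(H₃PO₄) ≈ 2.1
azide: pKₐ(HN₃) ≈ 4.7
hydrosulfide (HS⁻): pKₐ(H₂S) ≈ 7
CN⁻: pKₐ(HCN) ≈ 9.2

ONs⁻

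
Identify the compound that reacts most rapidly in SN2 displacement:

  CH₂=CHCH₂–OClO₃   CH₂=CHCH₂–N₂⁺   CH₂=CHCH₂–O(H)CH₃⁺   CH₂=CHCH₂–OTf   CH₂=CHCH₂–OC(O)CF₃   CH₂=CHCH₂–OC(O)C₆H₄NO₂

With the same alkyl group throughout, only the leaving group differentiates the rates.
Rank by basicity of the departing species: weakest base leaves most easily.
CH₂=CHCH₂–N₂⁺ loses N₂: no meaningful conjugate acid; N₂ departs as an exceptionally stable neutral molecule
CH₂=CHCH₂–OTf loses OTf⁻: pKₐ(CF₃SO₃H (triflic acid)) ≈ -14
CH₂=CHCH₂–OClO₃ loses ClO₄⁻: pKₐ(HClO₄) ≈ -10
CH₂=CHCH₂–O(H)CH₃⁺ loses R'OH: pKₐ(R'OH₂⁺) ≈ -2.4
CH₂=CHCH₂–OC(O)CF₃ loses CF₃COO⁻: pKₐ(CF₃COOH) ≈ 0.2
CH₂=CHCH₂–OC(O)C₆H₄NO₂ loses p-O₂N–C₆H₄–COO⁻: pKₐ(p-nitrobenzoic acid) ≈ 3.4

CH₂=CHCH₂–N₂⁺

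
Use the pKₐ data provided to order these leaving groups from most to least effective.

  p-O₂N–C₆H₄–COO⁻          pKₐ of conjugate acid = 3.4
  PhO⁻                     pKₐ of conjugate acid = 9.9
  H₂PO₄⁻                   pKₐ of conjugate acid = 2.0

H₂PO₄⁻ > p-O₂N–C₆H₄–COO⁻ > PhO⁻

Lower conjugate-acid pKₐ ⇒ weaker base ⇒ better leaving group.
Sorting by the given values: H₂PO₄⁻ (2.0), p-O₂N–C₆H₄–COO⁻ (3.4), PhO⁻ (9.9).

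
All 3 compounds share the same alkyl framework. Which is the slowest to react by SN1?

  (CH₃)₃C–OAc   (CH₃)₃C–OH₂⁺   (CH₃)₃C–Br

(CH₃)₃C–OAc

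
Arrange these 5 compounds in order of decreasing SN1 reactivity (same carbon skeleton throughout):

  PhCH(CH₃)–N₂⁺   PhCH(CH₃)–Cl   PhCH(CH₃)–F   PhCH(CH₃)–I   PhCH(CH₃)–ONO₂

Identical carbon frameworks mean the comparison reduces to leaving-group quality.
The more stable X⁻ (or X) is on its own — i.e. the weaker a base it is — the better a leaving group it makes.
PhCH(CH₃)–N₂⁺ loses N₂: no meaningful conjugate acid; N₂ departs as an exceptionally stable neutral molecule
PhCH(CH₃)–I loses I⁻: pKₐ(HI) ≈ -10
PhCH(CH₃)–Cl loses Cl⁻: pKₐ(HCl) ≈ -7
PhCH(CH₃)–ONO₂ loses NO₃⁻: pKₐ(HNO₃) ≈ -1.3
PhCH(CH₃)–F loses F⁻: pKₐ(HF) ≈ 3.2

PhCH(CH₃)–N₂⁺ > PhCH(CH₃)–I > PhCH(CH₃)–Cl > PhCH(CH₃)–ONO₂ > PhCH(CH₃)–F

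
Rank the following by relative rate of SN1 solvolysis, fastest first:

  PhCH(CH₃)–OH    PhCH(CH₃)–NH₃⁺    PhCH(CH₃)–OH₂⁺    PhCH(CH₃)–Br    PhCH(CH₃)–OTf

Same R in every case — rank the leaving groups.
Rank by basicity of the departing species: weakest base leaves most easily.
PhCH(CH₃)–OTf loses OTf⁻: pKₐ(CF₃SO₃H (triflic acid)) ≈ -14
PhCH(CH₃)–Br loses Br⁻: pKₐ(HBr) ≈ -9
PhCH(CH₃)–OH₂⁺ loses H₂O: pKₐ(H₃O⁺) ≈ -1.7
PhCH(CH₃)–NH₃⁺ loses NH₃: pKₐ(NH₄⁺) ≈ 9.2
PhCH(CH₃)–OH loses OH⁻: pKₐ(H₂O) ≈ 15.7

PhCH(CH₃)–OTf > PhCH(CH₃)–Br > PhCH(CH₃)–OH₂⁺ > PhCH(CH₃)–NH₃⁺ > PhCH(CH₃)–OH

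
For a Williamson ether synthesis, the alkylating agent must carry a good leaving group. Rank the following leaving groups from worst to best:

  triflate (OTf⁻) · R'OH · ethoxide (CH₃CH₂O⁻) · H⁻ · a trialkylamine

The more stable X⁻ (or X) is on its own — i.e. the weaker a base it is — the better a leaving group it makes.
triflate (OTf⁻): pKₐ(CF₃SO₃H (triflic acid)) ≈ -14 — charge spread over three oxygens and a CF₃ group; the premier leaving group in synthesis
R'OH: pKₐ(R'OH₂⁺) ≈ -2.4 — neutral; leaves from a protonated ether (an oxonium ion, R–O(H)R'⁺)
a trialkylamine: pKₐ(R'₃NH⁺) ≈ 10.7
ethoxide (CH₃CH₂O⁻): pKₐ(CH₃CH₂OH) ≈ 16
H⁻: pKₐ(H₂) ≈ 36 — extremely strong base; leaves only in special hydride-transfer contexts
The question asks for worst first, so the sequence is read in increasing leaving-group ability.

H⁻ < ethoxide (CH₃CH₂O⁻) < a trialkylamine < R'OH < triflate (OTf⁻)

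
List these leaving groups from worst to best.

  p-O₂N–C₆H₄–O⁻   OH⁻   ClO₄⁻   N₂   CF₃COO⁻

Rank by basicity of the departing species: weakest base leaves most easily.
N₂: no meaningful conjugate acid; N₂ departs as an exceptionally stable neutral molecule
ClO₄⁻: pKₐ(HClO₄) ≈ -10
CF₃COO⁻: pKₐ(CF₃COOH) ≈ 0.2
p-O₂N–C₆H₄–O⁻: pKₐ(p-nitrophenol) ≈ 7.2
OH⁻: pKₐ(H₂O) ≈ 15.7
Listed from poorest to best leaving group as asked.

OH⁻ < p-O₂N–C₆H₄–O⁻ < CF₃COO⁻ < ClO₄⁻ < N₂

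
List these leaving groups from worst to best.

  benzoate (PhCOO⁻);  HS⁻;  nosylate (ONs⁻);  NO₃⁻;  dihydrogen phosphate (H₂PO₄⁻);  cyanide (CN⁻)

cyanide (CN⁻) < HS⁻ < benzoate (PhCOO⁻) < dihydrogen phosphate (H₂PO₄⁻) < NO₃⁻ < nosylate (ONs⁻)

The more stable X⁻ (or X) is on its own — i.e. the weaker a base it is — the better a leaving group it makes.
nosylate (ONs⁻): pKₐ(p-O₂NC₆H₄SO₃H) ≈ -3.5
NO₃⁻: pKₐ(HNO₃) ≈ -1.3
dihydrogen phosphate (H₂PO₄⁻): pKₐ(H₃PO₄) ≈ 2.1
benzoate (PhCOO⁻): pKₐ(C₆H₅COOH) ≈ 4.2
HS⁻: pKₐ(H₂S) ≈ 7
cyanide (CN⁻): pKₐ(HCN) ≈ 9.2
The question asks for worst first, so the sequence is read in increasing leaving-group ability.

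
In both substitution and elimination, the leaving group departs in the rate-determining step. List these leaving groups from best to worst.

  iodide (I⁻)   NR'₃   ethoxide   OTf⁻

OTf⁻ > iodide (I⁻) > NR'₃ > ethoxide

OTf⁻: pKₐ(CF₃SO₃H (triflic acid)) ≈ -14
iodide (I⁻): pKₐ(HI) ≈ -10
NR'₃: pKₐ(R'₃NH⁺) ≈ 10.7
ethoxide: pKₐ(CH₃CH₂OH) ≈ 16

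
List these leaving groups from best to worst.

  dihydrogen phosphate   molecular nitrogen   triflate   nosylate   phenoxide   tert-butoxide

A good leaving group is a weak base: the lower the pKₐ of its conjugate acid, the more readily it departs.
molecular nitrogen: no meaningful conjugate acid; N₂ departs as an exceptionally stable neutral molecule
triflate: pKₐ(CF₃SO₃H (triflic acid)) ≈ -14
nosylate: pKₐ(p-O₂NC₆H₄SO₃H) ≈ -3.5
dihydrogen phosphate: pKₐ(H₃PO₄) ≈ 2.1
phenoxide: pKₐ(C₆H₅OH (phenol)) ≈ 10
tert-butoxide: pKₐ(t-BuOH) ≈ 18

molecular nitrogen > triflate > nosylate > dihydrogen phosphate > phenoxide > tert-butoxide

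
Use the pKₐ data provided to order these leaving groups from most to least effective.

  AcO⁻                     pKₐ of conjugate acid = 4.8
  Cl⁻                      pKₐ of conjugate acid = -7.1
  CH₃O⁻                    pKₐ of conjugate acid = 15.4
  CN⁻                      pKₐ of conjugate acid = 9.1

Cl⁻ > AcO⁻ > CN⁻ > CH₃O⁻

Lower conjugate-acid pKₐ ⇒ weaker base ⇒ better leaving group.
Sorting by the given values: Cl⁻ (-7.1), AcO⁻ (4.8), CN⁻ (9.1), CH₃O⁻ (15.4).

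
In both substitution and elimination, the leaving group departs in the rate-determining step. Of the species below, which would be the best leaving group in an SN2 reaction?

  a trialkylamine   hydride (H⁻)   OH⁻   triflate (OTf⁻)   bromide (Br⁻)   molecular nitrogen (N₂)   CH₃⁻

molecular nitrogen (N₂)

A good leaving group is a weak base: the lower the pKₐ of its conjugate acid, the more readily it departs.
molecular nitrogen (N₂): no meaningful conjugate acid; N₂ departs as an exceptionally stable neutral molecule
triflate (OTf⁻): pKₐ(CF₃SO₃H (triflic acid)) ≈ -14
bromide (Br⁻): pKₐ(HBr) ≈ -9
a trialkylamine: pKₐ(R'₃NH⁺) ≈ 10.7
OH⁻: pKₐ(H₂O) ≈ 15.7
hydride (H⁻): pKₐ(H₂) ≈ 36
CH₃⁻: pKₐ(CH₄) ≈ 48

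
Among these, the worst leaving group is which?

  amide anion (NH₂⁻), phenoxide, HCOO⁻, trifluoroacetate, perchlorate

amide anion (NH₂⁻)

The more stable X⁻ (or X) is on its own — i.e. the weaker a base it is — the better a leaving group it makes.
perchlorate: pKₐ(HClO₄) ≈ -10
trifluoroacetate: pKₐ(CF₃COOH) ≈ 0.2
HCOO⁻: pKₐ(HCOOH) ≈ 3.8
phenoxide: pKₐ(C₆H₅OH (phenol)) ≈ 10
amide anion (NH₂⁻): pKₐ(NH₃) ≈ 38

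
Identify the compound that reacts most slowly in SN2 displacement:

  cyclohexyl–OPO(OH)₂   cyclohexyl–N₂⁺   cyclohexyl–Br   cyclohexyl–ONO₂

With the same alkyl group throughout, only the leaving group differentiates the rates.
Leaving-group ability tracks the stability of the departed species; conjugate-acid pKₐ is the usual yardstick (lower pKₐ → better LG).
cyclohexyl–N₂⁺ loses N₂: no meaningful conjugate acid; N₂ departs as an exceptionally stable neutral molecule
cyclohexyl–Br loses Br⁻: pKₐ(HBr) ≈ -9
cyclohexyl–ONO₂ loses NO₃⁻: pKₐ(HNO₃) ≈ -1.3
cyclohexyl–OPO(OH)₂ loses H₂PO₄⁻: pKₐ(H₃PO₄) ≈ 2.1

cyclohexyl–OPO(OH)₂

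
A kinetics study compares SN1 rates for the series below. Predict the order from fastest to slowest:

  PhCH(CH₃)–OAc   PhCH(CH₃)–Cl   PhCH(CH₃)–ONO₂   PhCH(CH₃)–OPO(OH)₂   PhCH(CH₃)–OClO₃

Identical carbon frameworks mean the comparison reduces to leaving-group quality.
The more stable X⁻ (or X) is on its own — i.e. the weaker a base it is — the better a leaving group it makes.
PhCH(CH₃)–OClO₃ loses ClO₄⁻: pKₐ(HClO₄) ≈ -10
PhCH(CH₃)–Cl loses Cl⁻: pKₐ(HCl) ≈ -7
PhCH(CH₃)–ONO₂ loses NO₃⁻: pKₐ(HNO₃) ≈ -1.3
PhCH(CH₃)–OPO(OH)₂ loses H₂PO₄⁻: pKₐ(H₃PO₄) ≈ 2.1
PhCH(CH₃)–OAc loses AcO⁻: pKₐ(CH₃COOH) ≈ 4.8

PhCH(CH₃)–OClO₃ > PhCH(CH₃)–Cl > PhCH(CH₃)–ONO₂ > PhCH(CH₃)–OPO(OH)₂ > PhCH(CH₃)–OAc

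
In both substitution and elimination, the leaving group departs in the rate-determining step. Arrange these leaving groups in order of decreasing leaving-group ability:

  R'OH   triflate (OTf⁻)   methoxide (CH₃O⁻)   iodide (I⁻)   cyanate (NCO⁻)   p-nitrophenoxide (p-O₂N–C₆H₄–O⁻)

triflate (OTf⁻) > iodide (I⁻) > R'OH > cyanate (NCO⁻) > p-nitrophenoxide (p-O₂N–C₆H₄–O⁻) > methoxide (CH₃O⁻)

Rank by basicity of the departing species: weakest base leaves most easily.
triflate (OTf⁻): pKₐ(CF₃SO₃H (triflic acid)) ≈ -14
iodide (I⁻): pKₐ(HI) ≈ -10
R'OH: pKₐ(R'OH₂⁺) ≈ -2.4
cyanate (NCO⁻): pKₐ(HOCN) ≈ 3.5
p-nitrophenoxide (p-O₂N–C₆H₄–O⁻): pKₐ(p-nitrophenol) ≈ 7.2
methoxide (CH₃O⁻): pKₐ(CH₃OH) ≈ 15.5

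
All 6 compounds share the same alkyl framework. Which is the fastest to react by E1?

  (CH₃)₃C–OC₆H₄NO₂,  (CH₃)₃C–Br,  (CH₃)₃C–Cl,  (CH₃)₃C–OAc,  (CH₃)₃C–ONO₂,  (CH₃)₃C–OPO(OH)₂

(CH₃)₃C–Br

With the same alkyl group throughout, only the leaving group differentiates the rates.
Leaving-group ability tracks the stability of the departed species; conjugate-acid pKₐ is the usual yardstick (lower pKₐ → better LG).
(CH₃)₃C–Br loses Br⁻: pKₐ(HBr) ≈ -9
(CH₃)₃C–Cl loses Cl⁻: pKₐ(HCl) ≈ -7
(CH₃)₃C–ONO₂ loses NO₃⁻: pKₐ(HNO₃) ≈ -1.3
(CH₃)₃C–OPO(OH)₂ loses H₂PO₄⁻: pKₐ(H₃PO₄) ≈ 2.1
(CH₃)₃C–OAc loses AcO⁻: pKₐ(CH₃COOH) ≈ 4.8
(CH₃)₃C–OC₆H₄NO₂ loses p-O₂N–C₆H₄–O⁻: pKₐ(p-nitrophenol) ≈ 7.2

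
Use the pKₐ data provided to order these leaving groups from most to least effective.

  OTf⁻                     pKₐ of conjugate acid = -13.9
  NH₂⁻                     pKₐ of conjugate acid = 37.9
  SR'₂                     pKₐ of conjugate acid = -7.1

Lower conjugate-acid pKₐ ⇒ weaker base ⇒ better leaving group.
Sorting by the given values: OTf⁻ (-13.9), SR'₂ (-7.1), NH₂⁻ (37.9).

OTf⁻ > SR'₂ > NH₂⁻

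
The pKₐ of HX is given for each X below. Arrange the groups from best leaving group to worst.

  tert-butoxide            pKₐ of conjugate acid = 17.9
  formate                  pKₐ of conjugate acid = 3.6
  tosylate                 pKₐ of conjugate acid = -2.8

tosylate > formate > tert-butoxide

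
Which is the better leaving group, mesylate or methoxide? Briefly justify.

mesylate

mesylate is the better leaving group.
pKₐ(CH₃SO₃H (MsOH)) ≈ -1.9 versus pKₐ(CH₃OH) ≈ 15.5: mesylate is the much weaker base.
Resonance-delocalised alkanesulfonate.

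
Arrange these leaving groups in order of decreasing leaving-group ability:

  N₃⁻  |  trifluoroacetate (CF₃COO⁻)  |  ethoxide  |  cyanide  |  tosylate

tosylate: pKₐ(p-CH₃C₆H₄SO₃H (TsOH)) ≈ -2.8
trifluoroacetate (CF₃COO⁻): pKₐ(CF₃COOH) ≈ 0.2
N₃⁻: pKₐ(HN₃) ≈ 4.7
cyanide: pKₐ(HCN) ≈ 9.2
ethoxide: pKₐ(CH₃CH₂OH) ≈ 16

tosylate > trifluoroacetate (CF₃COO⁻) > N₃⁻ > cyanide > ethoxide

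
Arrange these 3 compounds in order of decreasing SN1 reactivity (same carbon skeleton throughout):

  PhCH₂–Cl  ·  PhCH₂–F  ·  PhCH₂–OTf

With the same alkyl group throughout, only the leaving group differentiates the rates.
Rank by basicity of the departing species: weakest base leaves most easily.
PhCH₂–OTf loses OTf⁻: pKₐ(CF₃SO₃H (triflic acid)) ≈ -14
PhCH₂–Cl loses Cl⁻: pKₐ(HCl) ≈ -7
PhCH₂–F loses F⁻: pKₐ(HF) ≈ 3.2

PhCH₂–OTf > PhCH₂–Cl > PhCH₂–F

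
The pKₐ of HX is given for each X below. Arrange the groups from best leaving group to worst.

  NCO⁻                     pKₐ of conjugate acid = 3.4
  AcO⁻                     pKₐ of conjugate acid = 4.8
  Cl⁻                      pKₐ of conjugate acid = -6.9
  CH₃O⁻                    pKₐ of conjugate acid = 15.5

Cl⁻ > NCO⁻ > AcO⁻ > CH₃O⁻

Lower conjugate-acid pKₐ ⇒ weaker base ⇒ better leaving group.
Sorting by the given values: Cl⁻ (-6.9), NCO⁻ (3.4), AcO⁻ (4.8), CH₃O⁻ (15.5).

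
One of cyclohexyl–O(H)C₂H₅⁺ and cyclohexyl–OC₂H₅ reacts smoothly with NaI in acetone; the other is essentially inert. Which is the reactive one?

cyclohexyl–O(H)C₂H₅⁺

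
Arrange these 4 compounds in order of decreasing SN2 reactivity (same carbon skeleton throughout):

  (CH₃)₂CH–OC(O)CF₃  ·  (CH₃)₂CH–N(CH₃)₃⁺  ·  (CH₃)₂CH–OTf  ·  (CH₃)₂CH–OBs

With the same alkyl group throughout, only the leaving group differentiates the rates.
The more stable X⁻ (or X) is on its own — i.e. the weaker a base it is — the better a leaving group it makes.
(CH₃)₂CH–OTf loses OTf⁻: pKₐ(CF₃SO₃H (triflic acid)) ≈ -14
(CH₃)₂CH–OBs loses OBs⁻: pKₐ(p-BrC₆H₄SO₃H) ≈ -2.8
(CH₃)₂CH–OC(O)CF₃ loses CF₃COO⁻: pKₐ(CF₃COOH) ≈ 0.2
(CH₃)₂CH–N(CH₃)₃⁺ loses NR'₃: pKₐ(R'₃NH⁺) ≈ 10.7

(CH₃)₂CH–OTf > (CH₃)₂CH–OBs > (CH₃)₂CH–OC(O)CF₃ > (CH₃)₂CH–N(CH₃)₃⁺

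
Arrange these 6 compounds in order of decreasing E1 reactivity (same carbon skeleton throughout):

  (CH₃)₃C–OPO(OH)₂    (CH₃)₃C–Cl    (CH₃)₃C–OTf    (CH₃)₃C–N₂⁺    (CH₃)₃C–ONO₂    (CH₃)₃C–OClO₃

(CH₃)₃C–N₂⁺ > (CH₃)₃C–OTf > (CH₃)₃C–OClO₃ > (CH₃)₃C–Cl > (CH₃)₃C–ONO₂ > (CH₃)₃C–OPO(OH)₂

The skeletons are identical, so relative rate is governed entirely by leaving-group ability.
A good leaving group is a weak base: the lower the pKₐ of its conjugate acid, the more readily it departs.
(CH₃)₃C–N₂⁺ loses N₂: no meaningful conjugate acid; N₂ departs as an exceptionally stable neutral molecule
(CH₃)₃C–OTf loses OTf⁻: pKₐ(CF₃SO₃H (triflic acid)) ≈ -14
(CH₃)₃C–OClO₃ loses ClO₄⁻: pKₐ(HClO₄) ≈ -10
(CH₃)₃C–Cl loses Cl⁻: pKₐ(HCl) ≈ -7
(CH₃)₃C–ONO₂ loses NO₃⁻: pKₐ(HNO₃) ≈ -1.3
(CH₃)₃C–OPO(OH)₂ loses H₂PO₄⁻: pKₐ(H₃PO₄) ≈ 2.1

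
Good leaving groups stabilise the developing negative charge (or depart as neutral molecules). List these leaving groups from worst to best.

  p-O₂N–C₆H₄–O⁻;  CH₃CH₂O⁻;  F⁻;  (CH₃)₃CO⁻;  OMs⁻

OMs⁻: pKₐ(CH₃SO₃H (MsOH)) ≈ -1.9 — resonance-delocalised alkanesulfonate
F⁻: pKₐ(HF) ≈ 3.2 — small and strongly basic; the poor halide leaving group
p-O₂N–C₆H₄–O⁻: pKₐ(p-nitrophenol) ≈ 7.2
CH₃CH₂O⁻: pKₐ(CH₃CH₂OH) ≈ 16 — strong base; alkoxides do not leave unassisted
(CH₃)₃CO⁻: pKₐ(t-BuOH) ≈ 18
Listed from poorest to best leaving group as asked.

(CH₃)₃CO⁻ < CH₃CH₂O⁻ < p-O₂N–C₆H₄–O⁻ < F⁻ < OMs⁻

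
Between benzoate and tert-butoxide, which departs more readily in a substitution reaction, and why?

benzoate is the better leaving group.
pKₐ(C₆H₅COOH) ≈ 4.2 versus pKₐ(t-BuOH) ≈ 18: benzoate is the much weaker base.
Aryl carboxylate.

benzoate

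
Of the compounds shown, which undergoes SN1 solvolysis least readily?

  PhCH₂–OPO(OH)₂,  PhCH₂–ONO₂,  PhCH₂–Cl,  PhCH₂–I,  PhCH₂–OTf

With the same alkyl group throughout, only the leaving group differentiates the rates.
A good leaving group is a weak base: the lower the pKₐ of its conjugate acid, the more readily it departs.
PhCH₂–OTf loses OTf⁻: pKₐ(CF₃SO₃H (triflic acid)) ≈ -14
PhCH₂–I loses I⁻: pKₐ(HI) ≈ -10
PhCH₂–Cl loses Cl⁻: pKₐ(HCl) ≈ -7
PhCH₂–ONO₂ loses NO₃⁻: pKₐ(HNO₃) ≈ -1.3
PhCH₂–OPO(OH)₂ loses H₂PO₄⁻: pKₐ(H₃PO₄) ≈ 2.1

PhCH₂–OPO(OH)₂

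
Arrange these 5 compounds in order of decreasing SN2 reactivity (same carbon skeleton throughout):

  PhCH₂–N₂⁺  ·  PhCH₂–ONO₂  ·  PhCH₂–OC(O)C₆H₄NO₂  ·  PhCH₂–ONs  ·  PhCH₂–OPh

The skeletons are identical, so relative rate is governed entirely by leaving-group ability.
A good leaving group is a weak base: the lower the pKₐ of its conjugate acid, the more readily it departs.
PhCH₂–N₂⁺ loses N₂: no meaningful conjugate acid; N₂ departs as an exceptionally stable neutral molecule
PhCH₂–ONs loses ONs⁻: pKₐ(p-O₂NC₆H₄SO₃H) ≈ -3.5
PhCH₂–ONO₂ loses NO₃⁻: pKₐ(HNO₃) ≈ -1.3
PhCH₂–OC(O)C₆H₄NO₂ loses p-O₂N–C₆H₄–COO⁻: pKₐ(p-nitrobenzoic acid) ≈ 3.4
PhCH₂–OPh loses PhO⁻: pKₐ(C₆H₅OH (phenol)) ≈ 10

PhCH₂–N₂⁺ > PhCH₂–ONs > PhCH₂–ONO₂ > PhCH₂–OC(O)C₆H₄NO₂ > PhCH₂–OPh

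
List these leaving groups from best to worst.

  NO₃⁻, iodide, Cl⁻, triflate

triflate > iodide > Cl⁻ > NO₃⁻

The more stable X⁻ (or X) is on its own — i.e. the weaker a base it is — the better a leaving group it makes.
triflate: pKₐ(CF₃SO₃H (triflic acid)) ≈ -14
iodide: pKₐ(HI) ≈ -10
Cl⁻: pKₐ(HCl) ≈ -7 — moderately weak base
NO₃⁻: pKₐ(HNO₃) ≈ -1.3 — resonance-delocalised over three oxygens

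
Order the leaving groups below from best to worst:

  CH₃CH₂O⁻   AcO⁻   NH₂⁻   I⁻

I⁻ > AcO⁻ > CH₃CH₂O⁻ > NH₂⁻

A good leaving group is a weak base: the lower the pKₐ of its conjugate acid, the more readily it departs.
I⁻: pKₐ(HI) ≈ -10
AcO⁻: pKₐ(CH₃COOH) ≈ 4.8
CH₃CH₂O⁻: pKₐ(CH₃CH₂OH) ≈ 16
NH₂⁻: pKₐ(NH₃) ≈ 38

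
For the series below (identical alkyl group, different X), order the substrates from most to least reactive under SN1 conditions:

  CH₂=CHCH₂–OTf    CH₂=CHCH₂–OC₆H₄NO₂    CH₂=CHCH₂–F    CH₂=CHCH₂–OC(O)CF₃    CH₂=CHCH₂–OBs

CH₂=CHCH₂–OTf > CH₂=CHCH₂–OBs > CH₂=CHCH₂–OC(O)CF₃ > CH₂=CHCH₂–F > CH₂=CHCH₂–OC₆H₄NO₂

Identical carbon frameworks mean the comparison reduces to leaving-group quality.
The more stable X⁻ (or X) is on its own — i.e. the weaker a base it is — the better a leaving group it makes.
CH₂=CHCH₂–OTf loses OTf⁻: pKₐ(CF₃SO₃H (triflic acid)) ≈ -14
CH₂=CHCH₂–OBs loses OBs⁻: pKₐ(p-BrC₆H₄SO₃H) ≈ -2.8
CH₂=CHCH₂–OC(O)CF₃ loses CF₃COO⁻: pKₐ(CF₃COOH) ≈ 0.2
CH₂=CHCH₂–F loses F⁻: pKₐ(HF) ≈ 3.2
CH₂=CHCH₂–OC₆H₄NO₂ loses p-O₂N–C₆H₄–O⁻: pKₐ(p-nitrophenol) ≈ 7.2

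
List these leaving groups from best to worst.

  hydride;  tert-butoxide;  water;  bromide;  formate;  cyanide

The more stable X⁻ (or X) is on its own — i.e. the weaker a base it is — the better a leaving group it makes.
bromide: pKₐ(HBr) ≈ -9 — weak base; good leaving group
water: pKₐ(H₃O⁺) ≈ -1.7 — neutral; leaves from a protonated alcohol (R–OH₂⁺)
formate: pKₐ(HCOOH) ≈ 3.8 — resonance-stabilised carboxylate
cyanide: pKₐ(HCN) ≈ 9.2
tert-butoxide: pKₐ(t-BuOH) ≈ 18 — bulky, strongly basic alkoxide
hydride: pKₐ(H₂) ≈ 36 — extremely strong base; leaves only in special hydride-transfer contexts

bromide > water > formate > cyanide > tert-butoxide > hydride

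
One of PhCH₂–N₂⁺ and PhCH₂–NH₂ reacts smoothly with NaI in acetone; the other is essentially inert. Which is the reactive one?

PhCH₂–N₂⁺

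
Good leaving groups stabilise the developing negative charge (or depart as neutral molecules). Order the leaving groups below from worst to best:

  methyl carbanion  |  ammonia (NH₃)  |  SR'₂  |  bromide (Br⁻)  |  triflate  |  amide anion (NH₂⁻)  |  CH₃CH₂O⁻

triflate: pKₐ(CF₃SO₃H (triflic acid)) ≈ -14
bromide (Br⁻): pKₐ(HBr) ≈ -9
SR'₂: pKₐ(R'₂SH⁺) ≈ -7
ammonia (NH₃): pKₐ(NH₄⁺) ≈ 9.2
CH₃CH₂O⁻: pKₐ(CH₃CH₂OH) ≈ 16 — strong base; alkoxides do not leave unassisted
amide anion (NH₂⁻): pKₐ(NH₃) ≈ 38 — extremely strong base; never a leaving group
methyl carbanion: pKₐ(CH₄) ≈ 48 — unstabilised carbanion; the worst conceivable leaving group
Reversing gives the worst-to-best order requested.

methyl carbanion < amide anion (NH₂⁻) < CH₃CH₂O⁻ < ammonia (NH₃) < SR'₂ < bromide (Br⁻) < triflate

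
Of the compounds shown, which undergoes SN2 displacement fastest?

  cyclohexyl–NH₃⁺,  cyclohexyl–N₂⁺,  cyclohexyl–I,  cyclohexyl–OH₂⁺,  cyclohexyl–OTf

cyclohexyl–N₂⁺

The skeletons are identical, so relative rate is governed entirely by leaving-group ability.
Leaving-group ability tracks the stability of the departed species; conjugate-acid pKₐ is the usual yardstick (lower pKₐ → better LG).
cyclohexyl–N₂⁺ loses N₂: no meaningful conjugate acid; N₂ departs as an exceptionally stable neutral molecule
cyclohexyl–OTf loses OTf⁻: pKₐ(CF₃SO₃H (triflic acid)) ≈ -14
cyclohexyl–I loses I⁻: pKₐ(HI) ≈ -10
cyclohexyl–OH₂⁺ loses H₂O: pKₐ(H₃O⁺) ≈ -1.7
cyclohexyl–NH₃⁺ loses NH₃: pKₐ(NH₄⁺) ≈ 9.2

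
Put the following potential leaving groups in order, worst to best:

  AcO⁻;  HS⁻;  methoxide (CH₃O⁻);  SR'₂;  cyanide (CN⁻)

Leaving-group ability tracks the stability of the departed species; conjugate-acid pKₐ is the usual yardstick (lower pKₐ → better LG).
SR'₂: pKₐ(R'₂SH⁺) ≈ -7 — neutral; leaves from a sulfonium salt (R–SR'₂⁺)
AcO⁻: pKₐ(CH₃COOH) ≈ 4.8 — resonance-stabilised but still a weak base
HS⁻: pKₐ(H₂S) ≈ 7 — larger and more polarisable than the oxygen analogue
cyanide (CN⁻): pKₐ(HCN) ≈ 9.2
methoxide (CH₃O⁻): pKₐ(CH₃OH) ≈ 15.5 — strong base; alkoxides do not leave unassisted
Reversing gives the worst-to-best order requested.

methoxide (CH₃O⁻) < cyanide (CN⁻) < HS⁻ < AcO⁻ < SR'₂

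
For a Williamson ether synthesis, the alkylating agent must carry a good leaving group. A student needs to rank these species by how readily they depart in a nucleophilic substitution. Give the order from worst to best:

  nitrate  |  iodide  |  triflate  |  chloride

Leaving-group ability tracks the stability of the departed species; conjugate-acid pKₐ is the usual yardstick (lower pKₐ → better LG).
triflate: pKₐ(CF₃SO₃H (triflic acid)) ≈ -14 — charge spread over three oxygens and a CF₃ group; the premier leaving group in synthesis
iodide: pKₐ(HI) ≈ -10
chloride: pKₐ(HCl) ≈ -7
nitrate: pKₐ(HNO₃) ≈ -1.3
Reversing gives the worst-to-best order requested.

nitrate < chloride < iodide < triflate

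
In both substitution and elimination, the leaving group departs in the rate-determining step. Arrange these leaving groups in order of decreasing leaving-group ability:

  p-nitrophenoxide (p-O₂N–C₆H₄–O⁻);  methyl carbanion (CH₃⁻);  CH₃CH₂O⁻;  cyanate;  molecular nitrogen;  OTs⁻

molecular nitrogen > OTs⁻ > cyanate > p-nitrophenoxide (p-O₂N–C₆H₄–O⁻) > CH₃CH₂O⁻ > methyl carbanion (CH₃⁻)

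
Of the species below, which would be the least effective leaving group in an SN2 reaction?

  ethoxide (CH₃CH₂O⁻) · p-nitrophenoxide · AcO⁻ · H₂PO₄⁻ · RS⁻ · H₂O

A good leaving group is a weak base: the lower the pKₐ of its conjugate acid, the more readily it departs.
H₂O: pKₐ(H₃O⁺) ≈ -1.7
H₂PO₄⁻: pKₐ(H₃PO₄) ≈ 2.1
AcO⁻: pKₐ(CH₃COOH) ≈ 4.8
p-nitrophenoxide: pKₐ(p-nitrophenol) ≈ 7.2
RS⁻: pKₐ(RSH (a thiol)) ≈ 10.5
ethoxide (CH₃CH₂O⁻): pKₐ(CH₃CH₂OH) ≈ 16

ethoxide (CH₃CH₂O⁻)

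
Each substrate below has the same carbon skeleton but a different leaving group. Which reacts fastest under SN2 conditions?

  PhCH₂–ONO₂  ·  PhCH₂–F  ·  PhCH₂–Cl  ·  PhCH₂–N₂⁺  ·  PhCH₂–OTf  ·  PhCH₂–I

PhCH₂–N₂⁺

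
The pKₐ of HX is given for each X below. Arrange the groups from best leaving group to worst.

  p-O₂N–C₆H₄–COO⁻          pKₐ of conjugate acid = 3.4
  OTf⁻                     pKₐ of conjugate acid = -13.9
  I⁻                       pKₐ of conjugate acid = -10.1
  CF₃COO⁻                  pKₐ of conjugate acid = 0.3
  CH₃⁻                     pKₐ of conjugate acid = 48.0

OTf⁻ > I⁻ > CF₃COO⁻ > p-O₂N–C₆H₄–COO⁻ > CH₃⁻

Lower conjugate-acid pKₐ ⇒ weaker base ⇒ better leaving group.
Sorting by the given values: OTf⁻ (-13.9), I⁻ (-10.1), CF₃COO⁻ (0.3), p-O₂N–C₆H₄–COO⁻ (3.4), CH₃⁻ (48.0).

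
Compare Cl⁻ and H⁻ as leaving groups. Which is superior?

Cl⁻

Cl⁻ is the better leaving group.
pKₐ(HCl) ≈ -7 versus pKₐ(H₂) ≈ 36: Cl⁻ is the much weaker base.
Moderately weak base.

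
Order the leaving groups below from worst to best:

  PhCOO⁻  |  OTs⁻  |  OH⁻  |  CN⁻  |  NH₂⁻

NH₂⁻ < OH⁻ < CN⁻ < PhCOO⁻ < OTs⁻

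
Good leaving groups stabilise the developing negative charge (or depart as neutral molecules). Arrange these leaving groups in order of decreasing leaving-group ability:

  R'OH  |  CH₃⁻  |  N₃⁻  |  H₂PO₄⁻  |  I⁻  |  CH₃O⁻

A good leaving group is a weak base: the lower the pKₐ of its conjugate acid, the more readily it departs.
I⁻: pKₐ(HI) ≈ -10
R'OH: pKₐ(R'OH₂⁺) ≈ -2.4
H₂PO₄⁻: pKₐ(H₃PO₄) ≈ 2.1
N₃⁻: pKₐ(HN₃) ≈ 4.7
CH₃O⁻: pKₐ(CH₃OH) ≈ 15.5
CH₃⁻: pKₐ(CH₄) ≈ 48

I⁻ > R'OH > H₂PO₄⁻ > N₃⁻ > CH₃O⁻ > CH₃⁻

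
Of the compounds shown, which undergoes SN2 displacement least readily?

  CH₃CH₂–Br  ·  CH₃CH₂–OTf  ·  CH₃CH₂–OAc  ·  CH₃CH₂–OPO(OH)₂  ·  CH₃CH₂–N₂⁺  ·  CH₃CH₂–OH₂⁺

The skeletons are identical, so relative rate is governed entirely by leaving-group ability.
The more stable X⁻ (or X) is on its own — i.e. the weaker a base it is — the better a leaving group it makes.
CH₃CH₂–N₂⁺ loses N₂: no meaningful conjugate acid; N₂ departs as an exceptionally stable neutral molecule
CH₃CH₂–OTf loses OTf⁻: pKₐ(CF₃SO₃H (triflic acid)) ≈ -14
CH₃CH₂–Br loses Br⁻: pKₐ(HBr) ≈ -9
CH₃CH₂–OH₂⁺ loses H₂O: pKₐ(H₃O⁺) ≈ -1.7
CH₃CH₂–OPO(OH)₂ loses H₂PO₄⁻: pKₐ(H₃PO₄) ≈ 2.1
CH₃CH₂–OAc loses AcO⁻: pKₐ(CH₃COOH) ≈ 4.8

CH₃CH₂–OAc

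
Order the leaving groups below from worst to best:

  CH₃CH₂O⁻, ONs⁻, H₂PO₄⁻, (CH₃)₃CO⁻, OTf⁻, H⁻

H⁻ < (CH₃)₃CO⁻ < CH₃CH₂O⁻ < H₂PO₄⁻ < ONs⁻ < OTf⁻

The more stable X⁻ (or X) is on its own — i.e. the weaker a base it is — the better a leaving group it makes.
OTf⁻: pKₐ(CF₃SO₃H (triflic acid)) ≈ -14
ONs⁻: pKₐ(p-O₂NC₆H₄SO₃H) ≈ -3.5
H₂PO₄⁻: pKₐ(H₃PO₄) ≈ 2.1
CH₃CH₂O⁻: pKₐ(CH₃CH₂OH) ≈ 16
(CH₃)₃CO⁻: pKₐ(t-BuOH) ≈ 18
H⁻: pKₐ(H₂) ≈ 36
Reversing gives the worst-to-best order requested.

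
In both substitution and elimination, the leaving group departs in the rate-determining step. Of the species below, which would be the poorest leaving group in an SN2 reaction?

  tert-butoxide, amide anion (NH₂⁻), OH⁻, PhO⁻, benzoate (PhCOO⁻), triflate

amide anion (NH₂⁻)

Leaving-group ability tracks the stability of the departed species; conjugate-acid pKₐ is the usual yardstick (lower pKₐ → better LG).
triflate: pKₐ(CF₃SO₃H (triflic acid)) ≈ -14
benzoate (PhCOO⁻): pKₐ(C₆H₅COOH) ≈ 4.2
PhO⁻: pKₐ(C₆H₅OH (phenol)) ≈ 10
OH⁻: pKₐ(H₂O) ≈ 15.7
tert-butoxide: pKₐ(t-BuOH) ≈ 18
amide anion (NH₂⁻): pKₐ(NH₃) ≈ 38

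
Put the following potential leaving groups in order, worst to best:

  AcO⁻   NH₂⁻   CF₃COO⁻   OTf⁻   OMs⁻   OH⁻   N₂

N₂: no meaningful conjugate acid; N₂ departs as an exceptionally stable neutral molecule
OTf⁻: pKₐ(CF₃SO₃H (triflic acid)) ≈ -14 — charge spread over three oxygens and a CF₃ group; the premier leaving group in synthesis
OMs⁻: pKₐ(CH₃SO₃H (MsOH)) ≈ -1.9 — resonance-delocalised alkanesulfonate
CF₃COO⁻: pKₐ(CF₃COOH) ≈ 0.2
AcO⁻: pKₐ(CH₃COOH) ≈ 4.8 — resonance-stabilised but still a weak base
OH⁻: pKₐ(H₂O) ≈ 15.7 — strong base; essentially never leaves without prior activation
NH₂⁻: pKₐ(NH₃) ≈ 38
Reversing gives the worst-to-best order requested.

NH₂⁻ < OH⁻ < AcO⁻ < CF₃COO⁻ < OMs⁻ < OTf⁻ < N₂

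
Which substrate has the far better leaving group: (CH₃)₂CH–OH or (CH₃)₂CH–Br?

From (CH₃)₂CH–OH the departing group would be OH⁻ (pKₐ(H₂O) ≈ 15.7). Strong base; essentially never leaves without prior activation.
From (CH₃)₂CH–Br the leaving group is Br⁻ (pKₐ(HBr) ≈ -9). Weak base; good leaving group.
(In practice (CH₃)₂CH–Br is made from (CH₃)₂CH–OH by treatment with PBr₃, replacing the hydroxyl with bromide.)

(CH₃)₂CH–Br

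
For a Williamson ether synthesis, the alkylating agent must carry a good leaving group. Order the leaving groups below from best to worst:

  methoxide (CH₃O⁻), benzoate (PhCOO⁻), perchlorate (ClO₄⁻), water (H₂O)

perchlorate (ClO₄⁻) > water (H₂O) > benzoate (PhCOO⁻) > methoxide (CH₃O⁻)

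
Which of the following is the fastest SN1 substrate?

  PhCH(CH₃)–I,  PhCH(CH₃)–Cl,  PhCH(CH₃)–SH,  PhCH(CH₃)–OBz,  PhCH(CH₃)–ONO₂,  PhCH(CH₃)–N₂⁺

PhCH(CH₃)–N₂⁺

With the same alkyl group throughout, only the leaving group differentiates the rates.
Rank by basicity of the departing species: weakest base leaves most easily.
PhCH(CH₃)–N₂⁺ loses N₂: no meaningful conjugate acid; N₂ departs as an exceptionally stable neutral molecule
PhCH(CH₃)–I loses I⁻: pKₐ(HI) ≈ -10
PhCH(CH₃)–Cl loses Cl⁻: pKₐ(HCl) ≈ -7
PhCH(CH₃)–ONO₂ loses NO₃⁻: pKₐ(HNO₃) ≈ -1.3
PhCH(CH₃)–OBz loses PhCOO⁻: pKₐ(C₆H₅COOH) ≈ 4.2
PhCH(CH₃)–SH loses HS⁻: pKₐ(H₂S) ≈ 7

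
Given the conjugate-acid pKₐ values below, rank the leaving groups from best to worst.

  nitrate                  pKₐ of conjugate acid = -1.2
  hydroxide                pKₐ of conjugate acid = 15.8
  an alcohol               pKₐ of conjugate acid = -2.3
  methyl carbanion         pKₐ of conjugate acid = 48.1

Lower conjugate-acid pKₐ ⇒ weaker base ⇒ better leaving group.
Sorting by the given values: an alcohol (-2.3), nitrate (-1.2), hydroxide (15.8), methyl carbanion (48.1).

an alcohol > nitrate > hydroxide > methyl carbanion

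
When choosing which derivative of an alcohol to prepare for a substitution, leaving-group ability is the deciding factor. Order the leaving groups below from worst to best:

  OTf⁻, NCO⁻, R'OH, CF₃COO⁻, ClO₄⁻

NCO⁻ < CF₃COO⁻ < R'OH < ClO₄⁻ < OTf⁻

Leaving-group ability tracks the stability of the departed species; conjugate-acid pKₐ is the usual yardstick (lower pKₐ → better LG).
OTf⁻: pKₐ(CF₃SO₃H (triflic acid)) ≈ -14
ClO₄⁻: pKₐ(HClO₄) ≈ -10
R'OH: pKₐ(R'OH₂⁺) ≈ -2.4 — neutral; leaves from a protonated ether (an oxonium ion, R–O(H)R'⁺)
CF₃COO⁻: pKₐ(CF₃COOH) ≈ 0.2 — strongly electron-withdrawing CF₃ stabilises the carboxylate
NCO⁻: pKₐ(HOCN) ≈ 3.5
Reversing gives the worst-to-best order requested.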